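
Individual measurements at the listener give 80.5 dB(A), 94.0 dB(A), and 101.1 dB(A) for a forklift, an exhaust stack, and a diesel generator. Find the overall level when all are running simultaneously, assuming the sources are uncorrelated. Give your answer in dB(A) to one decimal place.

Incoherent sources combine by intensity addition: L_total = 10·log₁₀(Σ 10^(L_i/10)).
Σ 10^(L/10) = 10^(80.5/10) + 10^(94.0/10) + 10^(101.1/10) = 1.551e+10.
L_total = 10·log₁₀(1.551e+10) = 101.91 dB(A).

101.9 dB(A)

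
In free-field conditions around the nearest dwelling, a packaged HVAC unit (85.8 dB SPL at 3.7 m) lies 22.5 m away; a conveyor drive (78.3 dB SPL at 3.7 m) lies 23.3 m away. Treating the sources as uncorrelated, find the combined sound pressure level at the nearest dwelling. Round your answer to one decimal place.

70.8 dB SPL

First find each source's level at the receiver (point-source: −20·log₁₀(r/r_ref)), then combine on an intensity basis.
packaged HVAC unit: 85.8 − 20·log₁₀(22.5/3.7) = 85.8 − 15.68 = 70.12 dB SPL.
conveyor drive: 78.3 − 20·log₁₀(23.3/3.7) = 78.3 − 15.98 = 62.32 dB SPL.
Σ 10^(L/10) = 1.199e+07 → L_total = 10·log₁₀(1.199e+07) = 70.79 dB SPL.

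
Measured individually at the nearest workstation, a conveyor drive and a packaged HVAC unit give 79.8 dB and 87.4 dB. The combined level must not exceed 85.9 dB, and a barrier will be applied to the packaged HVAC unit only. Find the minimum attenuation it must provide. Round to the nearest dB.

3 dB

Fixed contribution from the other source: Σ 10^(L/10) = 10^(79.8/10) = 9.550e+07 (79.80 dB).
The limit corresponds to 10^(85.9/10) = 3.890e+08; subtracting the fixed part leaves 2.935e+08 for the packaged HVAC unit, i.e. 84.68 dB.
So the packaged HVAC unit must be reduced from 87.4 to 84.68 dB: IL = 2.72 dB.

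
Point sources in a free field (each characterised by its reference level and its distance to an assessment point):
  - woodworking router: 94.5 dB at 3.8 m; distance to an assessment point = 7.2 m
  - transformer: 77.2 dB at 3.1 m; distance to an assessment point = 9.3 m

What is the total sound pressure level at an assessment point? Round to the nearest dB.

Apply inverse-square spreading to bring every level to the receiver, then sum 10^(L/10).
woodworking router: 94.5 − 20·log₁₀(7.2/3.8) = 94.5 − 5.55 = 88.95 dB.
transformer: 77.2 − 20·log₁₀(9.3/3.1) = 77.2 − 9.54 = 67.66 dB.
Σ 10^(L/10) = 7.909e+08 → L_total = 10·log₁₀(7.909e+08) = 88.98 dB.

89 dB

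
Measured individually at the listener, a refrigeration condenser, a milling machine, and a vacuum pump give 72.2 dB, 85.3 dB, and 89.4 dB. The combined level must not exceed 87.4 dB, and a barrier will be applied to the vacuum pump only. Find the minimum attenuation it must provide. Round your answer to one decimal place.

Fixed contribution from the other sources: Σ 10^(L/10) = 10^(72.2/10) + 10^(85.3/10) = 3.554e+08 (85.51 dB).
To meet 87.4 dB overall, the treated vacuum pump may contribute at most 10^(87.4/10) − 3.554e+08 = 1.941e+08, i.e. 82.88 dB.
So the vacuum pump must be reduced from 89.4 to 82.88 dB: IL = 6.52 dB.

6.5 dB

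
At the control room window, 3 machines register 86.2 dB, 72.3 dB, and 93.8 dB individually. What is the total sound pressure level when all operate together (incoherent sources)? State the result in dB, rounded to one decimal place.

94.5 dB

Incoherent sources combine by intensity addition: L_total = 10·log₁₀(Σ 10^(L_i/10)).
Σ 10^(L/10) = 10^(86.2/10) + 10^(72.3/10) + 10^(93.8/10) = 2.833e+09.
L_total = 10·log₁₀(2.833e+09) = 94.52 dB.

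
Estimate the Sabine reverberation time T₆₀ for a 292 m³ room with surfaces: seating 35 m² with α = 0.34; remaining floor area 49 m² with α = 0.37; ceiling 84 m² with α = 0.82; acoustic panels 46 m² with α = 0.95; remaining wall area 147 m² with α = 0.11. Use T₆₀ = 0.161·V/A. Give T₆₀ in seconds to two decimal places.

0.30 s

A = Σ Sᵢαᵢ = 35·0.34 + 49·0.37 + 84·0.82 + 46·0.95 + 147·0.11 = 158.78 m².
T₆₀ = 0.161·V/A = 0.161·292/158.78 = 0.296 s.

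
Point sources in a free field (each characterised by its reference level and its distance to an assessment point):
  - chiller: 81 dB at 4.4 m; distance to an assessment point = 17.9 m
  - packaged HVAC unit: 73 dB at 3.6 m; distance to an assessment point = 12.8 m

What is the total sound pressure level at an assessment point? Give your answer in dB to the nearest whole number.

70 dB

First find each source's level at the receiver (point-source: −20·log₁₀(r/r_ref)), then combine on an intensity basis.
chiller: 81 − 20·log₁₀(17.9/4.4) = 81 − 12.19 = 68.81 dB.
packaged HVAC unit: 73 − 20·log₁₀(12.8/3.6) = 73 − 11.02 = 61.98 dB.
Σ 10^(L/10) = 9.185e+06 → L_total = 10·log₁₀(9.185e+06) = 69.63 dB.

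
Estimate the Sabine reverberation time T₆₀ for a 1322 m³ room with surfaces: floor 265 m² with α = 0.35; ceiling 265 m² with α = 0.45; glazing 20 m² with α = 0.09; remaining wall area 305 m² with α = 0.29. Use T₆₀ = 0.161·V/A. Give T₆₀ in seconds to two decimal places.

0.70 s

Total absorption A = 265·0.35 + 265·0.45 + 20·0.09 + 305·0.29 = 302.25 m² sabins.
T₆₀ = 0.161·V/A = 0.161·1322/302.25 = 0.704 s.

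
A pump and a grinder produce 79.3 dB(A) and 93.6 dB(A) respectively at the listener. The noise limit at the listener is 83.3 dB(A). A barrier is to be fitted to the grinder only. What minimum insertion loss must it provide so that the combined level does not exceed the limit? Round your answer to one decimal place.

Everything except the grinder sums to 10^(79.3/10) = 8.511e+07 in linear terms, 79.30 dB(A).
To meet 83.3 dB(A) overall, the treated grinder may contribute at most 10^(83.3/10) − 8.511e+07 = 1.287e+08, i.e. 81.10 dB(A).
Required insertion loss = 93.6 − 81.10 = 12.50 dB.

12.5 dB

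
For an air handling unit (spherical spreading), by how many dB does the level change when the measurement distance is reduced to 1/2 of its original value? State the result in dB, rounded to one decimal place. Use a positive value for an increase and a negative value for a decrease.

With spherical spreading the level changes by −20·log₁₀(r₂/r₁).
ΔL = −20·log₁₀(0.5) = +6.02 dB.

+6.0 dB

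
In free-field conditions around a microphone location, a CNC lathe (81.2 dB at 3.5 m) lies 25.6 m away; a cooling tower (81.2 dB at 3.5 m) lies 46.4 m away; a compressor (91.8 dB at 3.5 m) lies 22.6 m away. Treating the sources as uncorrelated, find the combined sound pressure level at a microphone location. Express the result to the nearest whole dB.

76 dB

Apply inverse-square spreading to bring every level to the receiver, then sum 10^(L/10).
CNC lathe: 81.2 − 20·log₁₀(25.6/3.5) = 81.2 − 17.28 = 63.92 dB.
cooling tower: 81.2 − 20·log₁₀(46.4/3.5) = 81.2 − 22.45 = 58.75 dB.
compressor: 91.8 − 20·log₁₀(22.6/3.5) = 91.8 − 16.20 = 75.60 dB.
Σ 10^(L/10) = 3.952e+07 → L_total = 10·log₁₀(3.952e+07) = 75.97 dB.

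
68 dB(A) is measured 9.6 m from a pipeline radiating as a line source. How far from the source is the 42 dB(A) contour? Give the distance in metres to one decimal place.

3821.8 m

For a line source L₁ − L₂ = 10·log₁₀(r₂/r₁), so r₂ = r₁·10^((L₁−L₂)/10).
r₂ = 9.6·10^((68−42)/10) = 9.6·10^(26.0/10) = 3821.83 m.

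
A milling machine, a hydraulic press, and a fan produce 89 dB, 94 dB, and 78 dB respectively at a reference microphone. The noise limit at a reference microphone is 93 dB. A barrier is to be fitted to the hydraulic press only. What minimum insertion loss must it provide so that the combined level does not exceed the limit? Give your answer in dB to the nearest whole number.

3 dB

Fixed contribution from the other sources: Σ 10^(L/10) = 10^(89/10) + 10^(78/10) = 8.574e+08 (89.33 dB).
To meet 93 dB overall, the treated hydraulic press may contribute at most 10^(93/10) − 8.574e+08 = 1.138e+09, i.e. 90.56 dB.
So the hydraulic press must be reduced from 94 to 90.56 dB: IL = 3.44 dB.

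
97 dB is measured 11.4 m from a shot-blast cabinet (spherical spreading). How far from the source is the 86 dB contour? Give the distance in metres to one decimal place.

40.4 m

Point-source spreading drops the level by 20·log₁₀(r₂/r₁); inverting, r₂/r₁ = 10^(ΔL/20).
r₂ = 11.4·10^((97−86)/20) = 11.4·10^(11.0/20) = 40.45 m.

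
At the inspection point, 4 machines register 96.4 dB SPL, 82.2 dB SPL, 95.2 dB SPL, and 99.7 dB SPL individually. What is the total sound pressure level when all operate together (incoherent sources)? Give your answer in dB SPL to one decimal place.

For uncorrelated sources the intensities add, so convert each level to linear form, sum, and take 10·log₁₀ of the total.
Σ 10^(L/10) = 10^(96.4/10) + 10^(82.2/10) + 10^(95.2/10) + 10^(99.7/10) = 1.717e+10.
L_total = 10·log₁₀(1.717e+10) = 102.35 dB SPL.

102.3 dB SPL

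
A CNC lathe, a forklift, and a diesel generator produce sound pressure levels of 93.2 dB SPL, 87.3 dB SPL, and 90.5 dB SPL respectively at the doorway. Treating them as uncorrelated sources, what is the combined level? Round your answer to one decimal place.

Incoherent sources combine by intensity addition: L_total = 10·log₁₀(Σ 10^(L_i/10)).
Σ 10^(L/10) = 10^(93.2/10) + 10^(87.3/10) + 10^(90.5/10) = 3.748e+09.
L_total = 10·log₁₀(3.748e+09) = 95.74 dB SPL.

95.7 dB SPL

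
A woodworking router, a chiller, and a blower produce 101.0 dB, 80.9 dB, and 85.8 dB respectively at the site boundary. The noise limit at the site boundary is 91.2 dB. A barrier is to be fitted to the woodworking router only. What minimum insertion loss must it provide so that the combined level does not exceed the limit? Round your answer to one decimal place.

11.9 dB

Everything except the woodworking router sums to 10^(80.9/10) + 10^(85.8/10) = 5.032e+08 in linear terms, 87.02 dB.
The limit corresponds to 10^(91.2/10) = 1.318e+09; subtracting the fixed part leaves 8.150e+08 for the woodworking router, i.e. 89.11 dB.
Required insertion loss = 101.0 − 89.11 = 11.89 dB.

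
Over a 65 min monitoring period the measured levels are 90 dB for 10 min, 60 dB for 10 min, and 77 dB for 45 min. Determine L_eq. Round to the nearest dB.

83 dB

Weight each interval's intensity by its duration and average over T = 65 min:
Σ tᵢ·10^(Lᵢ/10) = 10·10^(90/10) + 10·10^(60/10) + 45·10^(77/10) = 1.227e+10.
L_eq = 10·log₁₀(1.227e+10/65) = 82.76 dB.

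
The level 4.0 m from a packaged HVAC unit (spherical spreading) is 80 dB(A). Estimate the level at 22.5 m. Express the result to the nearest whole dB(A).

65 dB(A)

Spherical spreading from a point source gives a 20·log₁₀(r₂/r₁) drop.
L₂ = 80 − 20·log₁₀(22.5/4.0) = 80 − 15.002 = 65.00 dB(A).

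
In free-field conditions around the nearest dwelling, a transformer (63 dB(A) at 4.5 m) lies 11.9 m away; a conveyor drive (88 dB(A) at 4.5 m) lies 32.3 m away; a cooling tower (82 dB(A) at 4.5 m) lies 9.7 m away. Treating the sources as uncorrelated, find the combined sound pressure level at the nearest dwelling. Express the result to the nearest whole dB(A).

77 dB(A)

Propagate each source to the receiver with L = L_ref − 20·log₁₀(r/r_ref), then add intensities.
transformer: 63 − 20·log₁₀(11.9/4.5) = 63 − 8.45 = 54.55 dB(A).
conveyor drive: 88 − 20·log₁₀(32.3/4.5) = 88 − 17.12 = 70.88 dB(A).
cooling tower: 82 − 20·log₁₀(9.7/4.5) = 82 − 6.67 = 75.33 dB(A).
Σ 10^(L/10) = 4.664e+07 → L_total = 10·log₁₀(4.664e+07) = 76.69 dB(A).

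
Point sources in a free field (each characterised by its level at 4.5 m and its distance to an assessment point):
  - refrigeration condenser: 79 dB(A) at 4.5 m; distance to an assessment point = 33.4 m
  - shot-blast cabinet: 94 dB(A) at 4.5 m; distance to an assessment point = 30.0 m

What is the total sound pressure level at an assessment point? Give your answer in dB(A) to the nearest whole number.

78 dB(A)

Propagate each source to the receiver with L = L_ref − 20·log₁₀(r/r_ref), then add intensities.
refrigeration condenser: 79 − 20·log₁₀(33.4/4.5) = 79 − 17.41 = 61.59 dB(A).
shot-blast cabinet: 94 − 20·log₁₀(30.0/4.5) = 94 − 16.48 = 77.52 dB(A).
Σ 10^(L/10) = 5.796e+07 → L_total = 10·log₁₀(5.796e+07) = 77.63 dB(A).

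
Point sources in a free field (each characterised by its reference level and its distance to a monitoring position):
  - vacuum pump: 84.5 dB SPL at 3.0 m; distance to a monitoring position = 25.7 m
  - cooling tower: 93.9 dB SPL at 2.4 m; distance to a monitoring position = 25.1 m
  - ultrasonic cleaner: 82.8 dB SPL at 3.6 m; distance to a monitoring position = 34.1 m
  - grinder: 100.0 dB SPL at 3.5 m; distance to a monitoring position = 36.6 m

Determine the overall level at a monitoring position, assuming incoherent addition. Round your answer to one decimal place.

80.8 dB SPL

First find each source's level at the receiver (point-source: −20·log₁₀(r/r_ref)), then combine on an intensity basis.
vacuum pump: 84.5 − 20·log₁₀(25.7/3.0) = 84.5 − 18.66 = 65.84 dB SPL.
cooling tower: 93.9 − 20·log₁₀(25.1/2.4) = 93.9 − 20.39 = 73.51 dB SPL.
ultrasonic cleaner: 82.8 − 20·log₁₀(34.1/3.6) = 82.8 − 19.53 = 63.27 dB SPL.
grinder: 100.0 − 20·log₁₀(36.6/3.5) = 100.0 − 20.39 = 79.61 dB SPL.
Σ 10^(L/10) = 1.199e+08 → L_total = 10·log₁₀(1.199e+08) = 80.79 dB SPL.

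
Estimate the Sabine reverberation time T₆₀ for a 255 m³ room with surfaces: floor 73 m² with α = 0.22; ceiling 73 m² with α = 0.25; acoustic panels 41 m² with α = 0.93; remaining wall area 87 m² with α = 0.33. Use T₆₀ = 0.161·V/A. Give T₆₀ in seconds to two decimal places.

A = Σ Sᵢαᵢ = 73·0.22 + 73·0.25 + 41·0.93 + 87·0.33 = 101.15 m².
T₆₀ = 0.161·V/A = 0.161·255/101.15 = 0.406 s.

0.41 s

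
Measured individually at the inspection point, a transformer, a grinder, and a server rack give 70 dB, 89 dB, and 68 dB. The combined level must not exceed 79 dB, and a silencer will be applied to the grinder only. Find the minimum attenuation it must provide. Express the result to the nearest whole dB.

The untreated sources together contribute 10^(70/10) + 10^(68/10) = 1.631e+07, i.e. 72.12 dB.
The limit corresponds to 10^(79/10) = 7.943e+07; subtracting the fixed part leaves 6.312e+07 for the grinder, i.e. 78.00 dB.
So the grinder must be reduced from 89 to 78.00 dB: IL = 11.00 dB.

11 dB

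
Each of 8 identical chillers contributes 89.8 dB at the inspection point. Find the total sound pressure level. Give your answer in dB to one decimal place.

N identical incoherent sources raise the level by 10·log₁₀ N.
L_total = 89.8 + 10·log₁₀(8) = 89.8 + 9.031 = 98.83 dB.

98.8 dB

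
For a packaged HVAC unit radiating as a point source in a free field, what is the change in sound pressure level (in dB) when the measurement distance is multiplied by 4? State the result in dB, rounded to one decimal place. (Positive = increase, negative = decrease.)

Point-source spreading: ΔL = −20·log₁₀(r₂/r₁).
ΔL = −20·log₁₀(4) = -12.04 dB.

-12.0 dB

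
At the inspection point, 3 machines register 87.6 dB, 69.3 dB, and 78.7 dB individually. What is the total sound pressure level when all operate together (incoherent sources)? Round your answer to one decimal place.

88.2 dB

Incoherent sources combine by intensity addition: L_total = 10·log₁₀(Σ 10^(L_i/10)).
Σ 10^(L/10) = 10^(87.6/10) + 10^(69.3/10) + 10^(78.7/10) = 6.581e+08.
L_total = 10·log₁₀(6.581e+08) = 88.18 dB.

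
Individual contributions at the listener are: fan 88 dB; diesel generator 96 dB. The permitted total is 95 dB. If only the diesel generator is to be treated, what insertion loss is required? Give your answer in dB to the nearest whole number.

2 dB

Everything except the diesel generator sums to 10^(88/10) = 6.310e+08 in linear terms, 88.00 dB.
The limit corresponds to 10^(95/10) = 3.162e+09; subtracting the fixed part leaves 2.531e+09 for the diesel generator, i.e. 94.03 dB.
Required insertion loss = 96 − 94.03 = 1.97 dB.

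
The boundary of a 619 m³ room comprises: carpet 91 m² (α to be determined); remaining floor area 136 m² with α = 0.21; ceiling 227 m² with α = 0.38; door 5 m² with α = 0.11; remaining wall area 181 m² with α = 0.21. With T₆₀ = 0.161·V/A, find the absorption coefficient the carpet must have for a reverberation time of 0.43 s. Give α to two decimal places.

A = 0.161·V/T₆₀ = 0.161·619/0.43 = 231.77 m² sabins.
Absorption from the other surfaces = 136·0.21 + 227·0.38 + 5·0.11 + 181·0.21 = 153.38 m², so the carpet must supply 78.39 m² over 91 m².
α = 78.39/91 = 0.861.

0.86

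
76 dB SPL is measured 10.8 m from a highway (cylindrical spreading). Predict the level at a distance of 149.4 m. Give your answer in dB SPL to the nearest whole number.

65 dB SPL

For a line source, L₂ = L₁ − 10·log₁₀(r₂/r₁).
L₂ = 76 − 10·log₁₀(149.4/10.8) = 76 − 11.409 = 64.59 dB SPL.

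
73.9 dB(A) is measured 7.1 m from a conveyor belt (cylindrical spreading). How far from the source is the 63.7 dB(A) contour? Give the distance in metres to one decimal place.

74.3 m

The 10.2 dB drop corresponds to a distance ratio of 10^(10.2/10) for a line source.
r₂ = 7.1·10^((73.9−63.7)/10) = 7.1·10^(10.2/10) = 74.35 m.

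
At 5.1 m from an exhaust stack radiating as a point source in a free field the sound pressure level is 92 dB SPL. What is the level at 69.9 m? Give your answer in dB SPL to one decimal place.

Spherical spreading from a point source gives a 20·log₁₀(r₂/r₁) drop.
L₂ = 92 − 20·log₁₀(69.9/5.1) = 92 − 22.738 = 69.26 dB SPL.

69.3 dB SPL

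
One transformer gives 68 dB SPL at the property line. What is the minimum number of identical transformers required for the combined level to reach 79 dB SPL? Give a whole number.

13

Need L₁ + 10·log₁₀ N ≥ 79, i.e. log₁₀ N ≥ 1.10.
N ≥ 10^(11.0/10) = 12.589, so N = 13.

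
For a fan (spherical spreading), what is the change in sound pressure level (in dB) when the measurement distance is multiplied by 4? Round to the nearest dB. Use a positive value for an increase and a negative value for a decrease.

-12 dB

Point-source spreading: ΔL = −20·log₁₀(r₂/r₁).
ΔL = −20·log₁₀(4) = -12.04 dB.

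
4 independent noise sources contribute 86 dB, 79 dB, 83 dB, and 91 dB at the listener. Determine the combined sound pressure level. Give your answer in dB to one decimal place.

Incoherent sources combine by intensity addition: L_total = 10·log₁₀(Σ 10^(L_i/10)).
Σ 10^(L/10) = 10^(86/10) + 10^(79/10) + 10^(83/10) + 10^(91/10) = 1.936e+09.
L_total = 10·log₁₀(1.936e+09) = 92.87 dB.

92.9 dB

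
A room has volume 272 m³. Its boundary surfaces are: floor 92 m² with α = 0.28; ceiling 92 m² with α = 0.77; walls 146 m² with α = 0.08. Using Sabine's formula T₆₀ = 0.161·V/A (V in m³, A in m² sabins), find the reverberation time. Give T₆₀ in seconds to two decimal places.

Total absorption A = 92·0.28 + 92·0.77 + 146·0.08 = 108.28 m² sabins.
T₆₀ = 0.161 × 272 / 108.28 = 0.404 s.

0.40 s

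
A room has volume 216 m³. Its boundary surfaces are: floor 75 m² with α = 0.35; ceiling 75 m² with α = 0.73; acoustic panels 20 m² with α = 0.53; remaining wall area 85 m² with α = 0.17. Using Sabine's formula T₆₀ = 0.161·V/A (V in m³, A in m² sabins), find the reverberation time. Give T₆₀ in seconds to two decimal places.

Summing Sᵢαᵢ: 75·0.35 + 75·0.73 + 20·0.53 + 85·0.17 = 106.05 m².
T₆₀ = 0.161·V/A = 0.161·216/106.05 = 0.328 s.

0.33 s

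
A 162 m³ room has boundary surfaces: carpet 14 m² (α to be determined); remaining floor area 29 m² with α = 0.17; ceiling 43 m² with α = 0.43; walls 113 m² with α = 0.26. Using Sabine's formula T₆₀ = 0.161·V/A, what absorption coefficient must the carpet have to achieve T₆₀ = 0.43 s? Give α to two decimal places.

A = 0.161·V/T₆₀ = 0.161·162/0.43 = 60.66 m² sabins.
Absorption from the other surfaces = 29·0.17 + 43·0.43 + 113·0.26 = 52.80 m², so the carpet must supply 7.86 m² over 14 m².
α = 7.86/14 = 0.561.

0.56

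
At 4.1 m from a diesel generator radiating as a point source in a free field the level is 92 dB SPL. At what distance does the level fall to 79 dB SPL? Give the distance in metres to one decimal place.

For a point source L₁ − L₂ = 20·log₁₀(r₂/r₁), so r₂ = r₁·10^((L₁−L₂)/20).
r₂ = 4.1·10^((92−79)/20) = 4.1·10^(13.0/20) = 18.31 m.

18.3 m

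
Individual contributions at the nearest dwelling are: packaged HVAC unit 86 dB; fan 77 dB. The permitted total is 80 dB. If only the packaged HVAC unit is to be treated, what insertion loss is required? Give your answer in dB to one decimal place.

Fixed contribution from the other source: Σ 10^(L/10) = 10^(77/10) = 5.012e+07 (77.00 dB).
To meet 80 dB overall, the treated packaged HVAC unit may contribute at most 10^(80/10) − 5.012e+07 = 4.988e+07, i.e. 76.98 dB.
So the packaged HVAC unit must be reduced from 86 to 76.98 dB: IL = 9.02 dB.

9.0 dB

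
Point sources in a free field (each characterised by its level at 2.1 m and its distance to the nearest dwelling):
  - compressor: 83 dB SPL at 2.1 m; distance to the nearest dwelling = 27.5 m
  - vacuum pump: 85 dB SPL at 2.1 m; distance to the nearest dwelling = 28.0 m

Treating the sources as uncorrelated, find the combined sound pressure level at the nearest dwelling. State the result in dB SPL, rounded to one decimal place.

64.7 dB SPL

Propagate each source to the receiver with L = L_ref − 20·log₁₀(r/r_ref), then add intensities.
compressor: 83 − 20·log₁₀(27.5/2.1) = 83 − 22.34 = 60.66 dB SPL.
vacuum pump: 85 − 20·log₁₀(28.0/2.1) = 85 − 22.50 = 62.50 dB SPL.
Σ 10^(L/10) = 2.942e+06 → L_total = 10·log₁₀(2.942e+06) = 64.69 dB SPL.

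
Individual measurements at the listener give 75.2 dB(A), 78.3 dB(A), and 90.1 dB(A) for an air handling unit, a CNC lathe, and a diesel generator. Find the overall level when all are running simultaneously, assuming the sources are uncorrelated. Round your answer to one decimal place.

Incoherent sources combine by intensity addition: L_total = 10·log₁₀(Σ 10^(L_i/10)).
Σ 10^(L/10) = 10^(75.2/10) + 10^(78.3/10) + 10^(90.1/10) = 1.124e+09.
L_total = 10·log₁₀(1.124e+09) = 90.51 dB(A).

90.5 dB(A)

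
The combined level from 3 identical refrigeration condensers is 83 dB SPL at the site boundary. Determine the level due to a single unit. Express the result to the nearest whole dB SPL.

For N identical incoherent sources L_total = L₁ + 10·log₁₀ N, so L₁ = 83 − 10·log₁₀(3) = 83 − 4.771.

78 dB SPL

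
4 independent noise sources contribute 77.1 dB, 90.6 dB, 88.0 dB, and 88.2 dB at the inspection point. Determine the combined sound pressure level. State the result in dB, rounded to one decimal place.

Incoherent sources combine by intensity addition: L_total = 10·log₁₀(Σ 10^(L_i/10)).
Σ 10^(L/10) = 10^(77.1/10) + 10^(90.6/10) + 10^(88.0/10) + 10^(88.2/10) = 2.491e+09.
L_total = 10·log₁₀(2.491e+09) = 93.96 dB.

94.0 dB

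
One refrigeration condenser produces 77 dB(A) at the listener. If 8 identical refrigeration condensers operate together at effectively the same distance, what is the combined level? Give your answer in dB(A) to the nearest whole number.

86 dB(A)

L_total = L₁ + 10·log₁₀ N for N identical incoherent sources.
L_total = 77 + 10·log₁₀(8) = 77 + 9.031 = 86.03 dB(A).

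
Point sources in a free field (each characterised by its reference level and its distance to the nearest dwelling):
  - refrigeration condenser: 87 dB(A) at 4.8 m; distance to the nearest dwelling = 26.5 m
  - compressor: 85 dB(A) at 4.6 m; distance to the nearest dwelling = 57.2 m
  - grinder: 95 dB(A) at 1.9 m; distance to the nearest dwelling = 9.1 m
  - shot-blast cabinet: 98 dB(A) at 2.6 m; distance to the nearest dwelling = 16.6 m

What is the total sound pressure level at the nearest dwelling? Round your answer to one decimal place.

84.9 dB(A)

Propagate each source to the receiver with L = L_ref − 20·log₁₀(r/r_ref), then add intensities.
refrigeration condenser: 87 − 20·log₁₀(26.5/4.8) = 87 − 14.84 = 72.16 dB(A).
compressor: 85 − 20·log₁₀(57.2/4.6) = 85 − 21.89 = 63.11 dB(A).
grinder: 95 − 20·log₁₀(9.1/1.9) = 95 − 13.61 = 81.39 dB(A).
shot-blast cabinet: 98 − 20·log₁₀(16.6/2.6) = 98 − 16.10 = 81.90 dB(A).
Σ 10^(L/10) = 3.111e+08 → L_total = 10·log₁₀(3.111e+08) = 84.93 dB(A).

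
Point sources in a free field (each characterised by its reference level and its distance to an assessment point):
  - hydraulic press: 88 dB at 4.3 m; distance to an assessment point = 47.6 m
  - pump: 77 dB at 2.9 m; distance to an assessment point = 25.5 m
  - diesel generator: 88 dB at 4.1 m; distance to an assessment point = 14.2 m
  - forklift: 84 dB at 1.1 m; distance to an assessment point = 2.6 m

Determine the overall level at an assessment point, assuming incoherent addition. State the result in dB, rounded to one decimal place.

80.1 dB

Apply inverse-square spreading to bring every level to the receiver, then sum 10^(L/10).
hydraulic press: 88 − 20·log₁₀(47.6/4.3) = 88 − 20.88 = 67.12 dB.
pump: 77 − 20·log₁₀(25.5/2.9) = 77 − 18.88 = 58.12 dB.
diesel generator: 88 − 20·log₁₀(14.2/4.1) = 88 − 10.79 = 77.21 dB.
forklift: 84 − 20·log₁₀(2.6/1.1) = 84 − 7.47 = 76.53 dB.
Σ 10^(L/10) = 1.034e+08 → L_total = 10·log₁₀(1.034e+08) = 80.14 dB.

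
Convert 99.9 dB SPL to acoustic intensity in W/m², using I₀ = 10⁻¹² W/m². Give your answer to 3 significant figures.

0.00977 W/m²

I = I₀·10^(L/10) = 10⁻¹² × 10^(99.9/10) = 10^(-2.010).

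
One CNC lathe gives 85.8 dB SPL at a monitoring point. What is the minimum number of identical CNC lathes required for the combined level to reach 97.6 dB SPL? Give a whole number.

16

Need L₁ + 10·log₁₀ N ≥ 97.6, i.e. log₁₀ N ≥ 1.18.
N ≥ 10^(11.8/10) = 15.136, so N = 16.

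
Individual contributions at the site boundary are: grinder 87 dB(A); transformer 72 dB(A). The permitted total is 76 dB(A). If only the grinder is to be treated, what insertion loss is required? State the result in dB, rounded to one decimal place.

13.2 dB

Fixed contribution from the other source: Σ 10^(L/10) = 10^(72/10) = 1.585e+07 (72.00 dB(A)).
To meet 76 dB(A) overall, the treated grinder may contribute at most 10^(76/10) − 1.585e+07 = 2.396e+07, i.e. 73.80 dB(A).
Required insertion loss = 87 − 73.80 = 13.20 dB.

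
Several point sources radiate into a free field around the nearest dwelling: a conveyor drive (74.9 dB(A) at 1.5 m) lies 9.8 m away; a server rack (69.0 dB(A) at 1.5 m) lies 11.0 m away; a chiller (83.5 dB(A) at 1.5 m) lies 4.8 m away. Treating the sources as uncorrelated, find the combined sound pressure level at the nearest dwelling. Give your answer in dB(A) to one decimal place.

73.6 dB(A)

First find each source's level at the receiver (point-source: −20·log₁₀(r/r_ref)), then combine on an intensity basis.
conveyor drive: 74.9 − 20·log₁₀(9.8/1.5) = 74.9 − 16.30 = 58.60 dB(A).
server rack: 69.0 − 20·log₁₀(11.0/1.5) = 69.0 − 17.31 = 51.69 dB(A).
chiller: 83.5 − 20·log₁₀(4.8/1.5) = 83.5 − 10.10 = 73.40 dB(A).
Σ 10^(L/10) = 2.273e+07 → L_total = 10·log₁₀(2.273e+07) = 73.57 dB(A).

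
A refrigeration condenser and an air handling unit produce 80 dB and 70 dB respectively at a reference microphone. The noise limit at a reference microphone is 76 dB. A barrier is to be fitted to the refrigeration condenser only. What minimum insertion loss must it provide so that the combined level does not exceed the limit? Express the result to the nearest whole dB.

5 dB

The untreated sources together contribute 10^(70/10) = 1.000e+07, i.e. 70.00 dB.
To meet 76 dB overall, the treated refrigeration condenser may contribute at most 10^(76/10) − 1.000e+07 = 2.981e+07, i.e. 74.74 dB.
Required insertion loss = 80 − 74.74 = 5.26 dB.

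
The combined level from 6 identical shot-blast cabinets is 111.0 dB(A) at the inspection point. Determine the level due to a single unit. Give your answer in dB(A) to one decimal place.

103.2 dB(A)

For N identical incoherent sources L_total = L₁ + 10·log₁₀ N, so L₁ = 111.0 − 10·log₁₀(6) = 111.0 − 7.782.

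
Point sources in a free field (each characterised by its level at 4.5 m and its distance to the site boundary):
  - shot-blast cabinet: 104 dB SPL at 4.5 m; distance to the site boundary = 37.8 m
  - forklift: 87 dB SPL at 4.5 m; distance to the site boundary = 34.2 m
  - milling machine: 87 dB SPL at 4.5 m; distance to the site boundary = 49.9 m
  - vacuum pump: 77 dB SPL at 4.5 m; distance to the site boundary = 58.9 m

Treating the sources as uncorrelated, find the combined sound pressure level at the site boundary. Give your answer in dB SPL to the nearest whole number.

Apply inverse-square spreading to bring every level to the receiver, then sum 10^(L/10).
shot-blast cabinet: 104 − 20·log₁₀(37.8/4.5) = 104 − 18.49 = 85.51 dB SPL.
forklift: 87 − 20·log₁₀(34.2/4.5) = 87 − 17.62 = 69.38 dB SPL.
milling machine: 87 − 20·log₁₀(49.9/4.5) = 87 − 20.90 = 66.10 dB SPL.
vacuum pump: 77 − 20·log₁₀(58.9/4.5) = 77 − 22.34 = 54.66 dB SPL.
Σ 10^(L/10) = 3.690e+08 → L_total = 10·log₁₀(3.690e+08) = 85.67 dB SPL.

86 dB SPL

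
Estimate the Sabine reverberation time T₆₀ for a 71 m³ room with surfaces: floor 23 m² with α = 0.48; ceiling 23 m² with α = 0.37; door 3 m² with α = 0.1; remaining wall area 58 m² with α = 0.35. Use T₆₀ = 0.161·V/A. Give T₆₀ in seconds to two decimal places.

0.28 s

Total absorption A = 23·0.48 + 23·0.37 + 3·0.1 + 58·0.35 = 40.15 m² sabins.
T₆₀ = 0.161 × 71 / 40.15 = 0.285 s.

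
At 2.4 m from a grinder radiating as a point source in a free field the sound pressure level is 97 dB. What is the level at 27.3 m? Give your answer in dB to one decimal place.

Point-source attenuation: ΔL = 20·log₁₀(r₂/r₁) = 20·log₁₀(27.3/2.4) = 21.119 dB.
L₂ = 97 − 20·log₁₀(27.3/2.4) = 97 − 21.119 = 75.88 dB.

75.9 dB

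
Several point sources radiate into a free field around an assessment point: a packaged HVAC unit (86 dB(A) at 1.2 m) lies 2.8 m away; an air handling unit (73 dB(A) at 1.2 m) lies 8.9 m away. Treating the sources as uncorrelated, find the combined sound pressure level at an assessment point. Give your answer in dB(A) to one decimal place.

First find each source's level at the receiver (point-source: −20·log₁₀(r/r_ref)), then combine on an intensity basis.
packaged HVAC unit: 86 − 20·log₁₀(2.8/1.2) = 86 − 7.36 = 78.64 dB(A).
air handling unit: 73 − 20·log₁₀(8.9/1.2) = 73 − 17.40 = 55.60 dB(A).
Σ 10^(L/10) = 7.348e+07 → L_total = 10·log₁₀(7.348e+07) = 78.66 dB(A).

78.7 dB(A)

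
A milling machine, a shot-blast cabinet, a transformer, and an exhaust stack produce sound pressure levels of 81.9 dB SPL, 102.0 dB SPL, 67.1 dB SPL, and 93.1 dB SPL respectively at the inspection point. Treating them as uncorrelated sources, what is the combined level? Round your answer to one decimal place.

102.6 dB SPL

Incoherent sources combine by intensity addition: L_total = 10·log₁₀(Σ 10^(L_i/10)).
Σ 10^(L/10) = 10^(81.9/10) + 10^(102.0/10) + 10^(67.1/10) + 10^(93.1/10) = 1.805e+10.
L_total = 10·log₁₀(1.805e+10) = 102.56 dB SPL.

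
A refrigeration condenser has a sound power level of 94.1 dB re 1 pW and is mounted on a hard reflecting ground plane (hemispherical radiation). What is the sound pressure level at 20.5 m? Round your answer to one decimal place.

59.9 dB

Free-field hemispherical radiation: L_p = L_w − 10·log₁₀(2π·r²), r = 20.5 m.
2π·r² = 2641 m², 10·log₁₀ of that is 34.217 dB.
L_p = 94.1 − 34.217 = 59.88 dB.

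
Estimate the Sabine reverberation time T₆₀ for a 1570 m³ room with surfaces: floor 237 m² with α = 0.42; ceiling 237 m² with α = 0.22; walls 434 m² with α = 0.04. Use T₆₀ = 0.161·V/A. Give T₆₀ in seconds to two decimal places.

Summing Sᵢαᵢ: 237·0.42 + 237·0.22 + 434·0.04 = 169.04 m².
T₆₀ = 0.161 × 1570 / 169.04 = 1.495 s.

1.50 s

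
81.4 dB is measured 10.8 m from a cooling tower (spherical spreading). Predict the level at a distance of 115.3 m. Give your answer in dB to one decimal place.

60.8 dB

For a point source, L₂ = L₁ − 20·log₁₀(r₂/r₁).
L₂ = 81.4 − 20·log₁₀(115.3/10.8) = 81.4 − 20.568 = 60.83 dB.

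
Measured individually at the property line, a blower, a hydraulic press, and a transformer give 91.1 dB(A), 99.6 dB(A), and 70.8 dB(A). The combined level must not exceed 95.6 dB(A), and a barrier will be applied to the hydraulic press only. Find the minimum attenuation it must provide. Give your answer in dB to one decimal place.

The untreated sources together contribute 10^(91.1/10) + 10^(70.8/10) = 1.300e+09, i.e. 91.14 dB(A).
The limit corresponds to 10^(95.6/10) = 3.631e+09; subtracting the fixed part leaves 2.331e+09 for the hydraulic press, i.e. 93.67 dB(A).
So the hydraulic press must be reduced from 99.6 to 93.67 dB(A): IL = 5.93 dB.

5.9 dB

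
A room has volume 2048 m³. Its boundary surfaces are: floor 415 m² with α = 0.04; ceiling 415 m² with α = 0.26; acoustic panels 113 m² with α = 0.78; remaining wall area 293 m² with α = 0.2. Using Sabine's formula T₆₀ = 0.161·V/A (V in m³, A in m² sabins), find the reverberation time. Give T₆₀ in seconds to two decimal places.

Summing Sᵢαᵢ: 415·0.04 + 415·0.26 + 113·0.78 + 293·0.2 = 271.24 m².
T₆₀ = 0.161 × 2048 / 271.24 = 1.216 s.

1.22 s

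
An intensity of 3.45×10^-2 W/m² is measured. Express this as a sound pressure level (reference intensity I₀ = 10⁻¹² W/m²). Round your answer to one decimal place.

Dividing by I₀ shifts the exponent by 12: I/I₀ = 3.45×10^10.
L = 10·(0.5378 + 10) = 105.38 dB.

105.4 dB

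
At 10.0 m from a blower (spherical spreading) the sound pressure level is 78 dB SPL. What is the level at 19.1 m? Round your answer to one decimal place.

Spherical spreading from a point source gives a 20·log₁₀(r₂/r₁) drop.
L₂ = 78 − 20·log₁₀(19.1/10.0) = 78 − 5.621 = 72.38 dB SPL.

72.4 dB SPL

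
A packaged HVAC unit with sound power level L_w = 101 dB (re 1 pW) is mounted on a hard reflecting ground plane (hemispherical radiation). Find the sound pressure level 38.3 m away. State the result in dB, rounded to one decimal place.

L_p = L_w − 10·log₁₀(2π·r²) with r = 38.3 m.
2π·r² = 9217 m², 10·log₁₀ of that is 39.646 dB.
L_p = 101 − 39.646 = 61.35 dB.

61.4 dB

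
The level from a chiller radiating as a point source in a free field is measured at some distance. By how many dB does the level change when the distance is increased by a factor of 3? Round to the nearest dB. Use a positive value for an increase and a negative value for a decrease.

-10 dB

Point-source spreading: ΔL = −20·log₁₀(r₂/r₁).
ΔL = −20·log₁₀(3) = -9.54 dB.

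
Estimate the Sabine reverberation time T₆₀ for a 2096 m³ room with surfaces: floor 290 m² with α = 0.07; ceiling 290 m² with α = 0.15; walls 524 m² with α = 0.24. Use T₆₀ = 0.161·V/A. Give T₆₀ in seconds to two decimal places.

Summing Sᵢαᵢ: 290·0.07 + 290·0.15 + 524·0.24 = 189.56 m².
T₆₀ = 0.161 × 2096 / 189.56 = 1.780 s.

1.78 s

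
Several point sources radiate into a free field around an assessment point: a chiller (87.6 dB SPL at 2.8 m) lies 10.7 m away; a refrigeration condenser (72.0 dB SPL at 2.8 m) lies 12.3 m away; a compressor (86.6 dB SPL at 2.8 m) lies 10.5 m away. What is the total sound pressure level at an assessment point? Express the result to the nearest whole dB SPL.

79 dB SPL

First find each source's level at the receiver (point-source: −20·log₁₀(r/r_ref)), then combine on an intensity basis.
chiller: 87.6 − 20·log₁₀(10.7/2.8) = 87.6 − 11.64 = 75.96 dB SPL.
refrigeration condenser: 72.0 − 20·log₁₀(12.3/2.8) = 72.0 − 12.85 = 59.15 dB SPL.
compressor: 86.6 − 20·log₁₀(10.5/2.8) = 86.6 − 11.48 = 75.12 dB SPL.
Σ 10^(L/10) = 7.273e+07 → L_total = 10·log₁₀(7.273e+07) = 78.62 dB SPL.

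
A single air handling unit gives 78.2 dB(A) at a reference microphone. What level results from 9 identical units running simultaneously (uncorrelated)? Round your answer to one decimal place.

With 9 equal, uncorrelated contributions the intensity is 9× that of one unit, giving a rise of 10·log₁₀ 9.
L_total = 78.2 + 10·log₁₀(9) = 78.2 + 9.542 = 87.74 dB(A).

87.7 dB(A)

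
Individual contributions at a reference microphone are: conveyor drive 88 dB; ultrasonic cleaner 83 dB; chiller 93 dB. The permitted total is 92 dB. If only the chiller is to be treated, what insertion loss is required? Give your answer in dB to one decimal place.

Everything except the chiller sums to 10^(88/10) + 10^(83/10) = 8.305e+08 in linear terms, 89.19 dB.
To meet 92 dB overall, the treated chiller may contribute at most 10^(92/10) − 8.305e+08 = 7.544e+08, i.e. 88.78 dB.
So the chiller must be reduced from 93 to 88.78 dB: IL = 4.22 dB.

4.2 dB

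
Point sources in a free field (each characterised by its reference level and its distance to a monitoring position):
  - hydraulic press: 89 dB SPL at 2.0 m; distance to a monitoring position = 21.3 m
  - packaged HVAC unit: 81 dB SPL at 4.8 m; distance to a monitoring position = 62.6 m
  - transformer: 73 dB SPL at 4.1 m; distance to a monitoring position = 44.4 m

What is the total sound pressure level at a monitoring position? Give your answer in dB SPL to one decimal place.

69.0 dB SPL

Propagate each source to the receiver with L = L_ref − 20·log₁₀(r/r_ref), then add intensities.
hydraulic press: 89 − 20·log₁₀(21.3/2.0) = 89 − 20.55 = 68.45 dB SPL.
packaged HVAC unit: 81 − 20·log₁₀(62.6/4.8) = 81 − 22.31 = 58.69 dB SPL.
transformer: 73 − 20·log₁₀(44.4/4.1) = 73 − 20.69 = 52.31 dB SPL.
Σ 10^(L/10) = 7.914e+06 → L_total = 10·log₁₀(7.914e+06) = 68.98 dB SPL.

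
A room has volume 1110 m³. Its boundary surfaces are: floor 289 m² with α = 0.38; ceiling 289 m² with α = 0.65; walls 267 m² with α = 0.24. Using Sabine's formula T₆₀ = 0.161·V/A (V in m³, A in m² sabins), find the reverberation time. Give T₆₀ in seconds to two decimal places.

0.49 s

Total absorption A = 289·0.38 + 289·0.65 + 267·0.24 = 361.75 m² sabins.
T₆₀ = 0.161·V/A = 0.161·1110/361.75 = 0.494 s.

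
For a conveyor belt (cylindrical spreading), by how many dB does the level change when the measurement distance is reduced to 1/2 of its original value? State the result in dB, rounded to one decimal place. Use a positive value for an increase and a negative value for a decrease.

A line source loses 3 dB per doubling of distance; generally ΔL = −10·log₁₀(r₂/r₁).
ΔL = −10·log₁₀(0.5) = +3.01 dB.

+3.0 dB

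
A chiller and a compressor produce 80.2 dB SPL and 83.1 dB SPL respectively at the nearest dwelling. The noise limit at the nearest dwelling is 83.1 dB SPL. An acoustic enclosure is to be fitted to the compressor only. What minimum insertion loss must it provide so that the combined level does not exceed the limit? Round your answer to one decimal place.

Everything except the compressor sums to 10^(80.2/10) = 1.047e+08 in linear terms, 80.20 dB SPL.
The limit corresponds to 10^(83.1/10) = 2.042e+08; subtracting the fixed part leaves 9.946e+07 for the compressor, i.e. 79.98 dB SPL.
So the compressor must be reduced from 83.1 to 79.98 dB SPL: IL = 3.12 dB.

3.1 dB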